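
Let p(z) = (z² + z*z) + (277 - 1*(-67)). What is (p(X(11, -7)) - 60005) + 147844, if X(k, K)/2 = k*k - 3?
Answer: 199575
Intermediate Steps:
X(k, K) = -6 + 2*k² (X(k, K) = 2*(k*k - 3) = 2*(k² - 3) = 2*(-3 + k²) = -6 + 2*k²)
p(z) = 344 + 2*z² (p(z) = (z² + z²) + (277 + 67) = 2*z² + 344 = 344 + 2*z²)
(p(X(11, -7)) - 60005) + 147844 = ((344 + 2*(-6 + 2*11²)²) - 60005) + 147844 = ((344 + 2*(-6 + 2*121)²) - 60005) + 147844 = ((344 + 2*(-6 + 242)²) - 60005) + 147844 = ((344 + 2*236²) - 60005) + 147844 = ((344 + 2*55696) - 60005) + 147844 = ((344 + 111392) - 60005) + 147844 = (111736 - 60005) + 147844 = 51731 + 147844 = 199575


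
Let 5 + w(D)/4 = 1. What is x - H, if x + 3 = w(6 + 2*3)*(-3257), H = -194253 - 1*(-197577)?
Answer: 48785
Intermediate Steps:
w(D) = -16 (w(D) = -20 + 4*1 = -20 + 4 = -16)
H = 3324 (H = -194253 + 197577 = 3324)
x = 52109 (x = -3 - 16*(-3257) = -3 + 52112 = 52109)
x - H = 52109 - 1*3324 = 52109 - 3324 = 48785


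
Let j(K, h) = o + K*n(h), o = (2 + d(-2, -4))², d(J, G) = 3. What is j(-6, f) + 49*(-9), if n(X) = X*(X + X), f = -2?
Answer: -464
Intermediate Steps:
n(X) = 2*X² (n(X) = X*(2*X) = 2*X²)
o = 25 (o = (2 + 3)² = 5² = 25)
j(K, h) = 25 + 2*K*h² (j(K, h) = 25 + K*(2*h²) = 25 + 2*K*h²)
j(-6, f) + 49*(-9) = (25 + 2*(-6)*(-2)²) + 49*(-9) = (25 + 2*(-6)*4) - 441 = (25 - 48) - 441 = -23 - 441 = -464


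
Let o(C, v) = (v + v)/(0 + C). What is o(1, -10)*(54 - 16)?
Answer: -760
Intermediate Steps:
o(C, v) = 2*v/C (o(C, v) = (2*v)/C = 2*v/C)
o(1, -10)*(54 - 16) = (2*(-10)/1)*(54 - 16) = (2*(-10)*1)*38 = -20*38 = -760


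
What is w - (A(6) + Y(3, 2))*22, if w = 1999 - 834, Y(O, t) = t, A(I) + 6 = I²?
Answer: 461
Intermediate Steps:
A(I) = -6 + I²
w = 1165
w - (A(6) + Y(3, 2))*22 = 1165 - ((-6 + 6²) + 2)*22 = 1165 - ((-6 + 36) + 2)*22 = 1165 - (30 + 2)*22 = 1165 - 32*22 = 1165 - 1*704 = 1165 - 704 = 461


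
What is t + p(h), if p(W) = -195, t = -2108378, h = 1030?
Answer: -2108573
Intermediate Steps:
t + p(h) = -2108378 - 195 = -2108573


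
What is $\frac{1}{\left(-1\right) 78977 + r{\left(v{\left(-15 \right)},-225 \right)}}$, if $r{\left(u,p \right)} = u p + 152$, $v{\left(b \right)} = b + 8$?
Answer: $- \frac{1}{77250} \approx -1.2945 \cdot 10^{-5}$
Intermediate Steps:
$v{\left(b \right)} = 8 + b$
$r{\left(u,p \right)} = 152 + p u$ ($r{\left(u,p \right)} = p u + 152 = 152 + p u$)
$\frac{1}{\left(-1\right) 78977 + r{\left(v{\left(-15 \right)},-225 \right)}} = \frac{1}{\left(-1\right) 78977 - \left(-152 + 225 \left(8 - 15\right)\right)} = \frac{1}{-78977 + \left(152 - -1575\right)} = \frac{1}{-78977 + \left(152 + 1575\right)} = \frac{1}{-78977 + 1727} = \frac{1}{-77250} = - \frac{1}{77250}$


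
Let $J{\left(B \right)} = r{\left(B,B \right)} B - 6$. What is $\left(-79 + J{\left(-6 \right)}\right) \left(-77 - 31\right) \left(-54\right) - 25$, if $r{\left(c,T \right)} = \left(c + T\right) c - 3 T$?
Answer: $-3645025$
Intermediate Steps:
$r{\left(c,T \right)} = - 3 T + c \left(T + c\right)$ ($r{\left(c,T \right)} = \left(T + c\right) c - 3 T = c \left(T + c\right) - 3 T = - 3 T + c \left(T + c\right)$)
$J{\left(B \right)} = -6 + B \left(- 3 B + 2 B^{2}\right)$ ($J{\left(B \right)} = \left(B^{2} - 3 B + B B\right) B - 6 = \left(B^{2} - 3 B + B^{2}\right) B - 6 = \left(- 3 B + 2 B^{2}\right) B - 6 = B \left(- 3 B + 2 B^{2}\right) - 6 = -6 + B \left(- 3 B + 2 B^{2}\right)$)
$\left(-79 + J{\left(-6 \right)}\right) \left(-77 - 31\right) \left(-54\right) - 25 = \left(-79 + \left(-6 + \left(-6\right)^{2} \left(-3 + 2 \left(-6\right)\right)\right)\right) \left(-77 - 31\right) \left(-54\right) - 25 = \left(-79 + \left(-6 + 36 \left(-3 - 12\right)\right)\right) \left(-108\right) \left(-54\right) - 25 = \left(-79 + \left(-6 + 36 \left(-15\right)\right)\right) \left(-108\right) \left(-54\right) - 25 = \left(-79 - 546\right) \left(-108\right) \left(-54\right) - 25 = \left(-625\right) \left(-108\right) \left(-54\right) - 25 = 67500 \left(-54\right) - 25 = -3645000 - 25 = -3645025$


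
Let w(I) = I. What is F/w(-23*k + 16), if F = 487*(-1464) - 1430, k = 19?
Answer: 714398/421 ≈ 1696.9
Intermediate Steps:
F = -714398 (F = -712968 - 1430 = -714398)
F/w(-23*k + 16) = -714398/(-23*19 + 16) = -714398/(-437 + 16) = -714398/(-421) = -714398*(-1/421) = 714398/421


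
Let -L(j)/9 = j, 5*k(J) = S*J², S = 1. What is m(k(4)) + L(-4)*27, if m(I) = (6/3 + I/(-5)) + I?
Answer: 24414/25 ≈ 976.56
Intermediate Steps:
k(J) = J²/5 (k(J) = (1*J²)/5 = J²/5)
L(j) = -9*j
m(I) = 2 + 4*I/5 (m(I) = (6*(⅓) + I*(-⅕)) + I = (2 - I/5) + I = 2 + 4*I/5)
m(k(4)) + L(-4)*27 = (2 + 4*((⅕)*4²)/5) - 9*(-4)*27 = (2 + 4*((⅕)*16)/5) + 36*27 = (2 + (⅘)*(16/5)) + 972 = (2 + 64/25) + 972 = 114/25 + 972 = 24414/25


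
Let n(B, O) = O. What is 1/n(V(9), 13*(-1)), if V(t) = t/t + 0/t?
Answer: -1/13 ≈ -0.076923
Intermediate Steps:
V(t) = 1 (V(t) = 1 + 0 = 1)
1/n(V(9), 13*(-1)) = 1/(13*(-1)) = 1/(-13) = -1/13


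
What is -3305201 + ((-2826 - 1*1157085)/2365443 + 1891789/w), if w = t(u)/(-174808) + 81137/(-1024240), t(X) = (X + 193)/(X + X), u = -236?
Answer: -42332856338036758534/1557144581373 ≈ -2.7186e+7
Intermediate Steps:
t(X) = (193 + X)/(2*X) (t(X) = (193 + X)/((2*X)) = (193 + X)*(1/(2*X)) = (193 + X)/(2*X))
w = -1013106429/12788953280 (w = ((1/2)*(193 - 236)/(-236))/(-174808) + 81137/(-1024240) = ((1/2)*(-1/236)*(-43))*(-1/174808) + 81137*(-1/1024240) = (43/472)*(-1/174808) - 11591/146320 = -43/82509376 - 11591/146320 = -1013106429/12788953280 ≈ -0.079217)
-3305201 + ((-2826 - 1*1157085)/2365443 + 1891789/w) = -3305201 + ((-2826 - 1*1157085)/2365443 + 1891789/(-1013106429/12788953280)) = -3305201 + ((-2826 - 1157085)*(1/2365443) + 1891789*(-12788953280/1013106429)) = -3305201 + (-1159911*1/2365443 - 24194001136617920/1013106429) = -3305201 + (-128879/262827 - 24194001136617920/1013106429) = -3305201 - 37186180510538137561/1557144581373 = -42332856338036758534/1557144581373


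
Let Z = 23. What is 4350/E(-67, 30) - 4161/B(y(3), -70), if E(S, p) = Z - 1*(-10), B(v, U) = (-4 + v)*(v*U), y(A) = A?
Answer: 86243/770 ≈ 112.00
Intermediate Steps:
B(v, U) = U*v*(-4 + v) (B(v, U) = (-4 + v)*(U*v) = U*v*(-4 + v))
E(S, p) = 33 (E(S, p) = 23 - 1*(-10) = 23 + 10 = 33)
4350/E(-67, 30) - 4161/B(y(3), -70) = 4350/33 - 4161*(-1/(210*(-4 + 3))) = 4350*(1/33) - 4161/((-70*3*(-1))) = 1450/11 - 4161/210 = 1450/11 - 4161*1/210 = 1450/11 - 1387/70 = 86243/770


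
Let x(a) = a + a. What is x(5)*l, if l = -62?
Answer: -620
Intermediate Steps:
x(a) = 2*a
x(5)*l = (2*5)*(-62) = 10*(-62) = -620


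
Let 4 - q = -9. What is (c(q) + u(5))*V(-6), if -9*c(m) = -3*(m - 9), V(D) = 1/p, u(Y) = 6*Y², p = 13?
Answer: 454/39 ≈ 11.641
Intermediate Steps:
q = 13 (q = 4 - 1*(-9) = 4 + 9 = 13)
V(D) = 1/13
c(m) = -3 + m/3 (c(m) = -(-1)*(m - 9)/3 = -(-1)*(-9 + m)/3 = -(27 - 3*m)/9 = -3 + m/3)
(c(q) + u(5))*V(-6) = ((-3 + (⅓)*13) + 6*5²)*(1/13) = ((-3 + 13/3) + 6*25)*(1/13) = (4/3 + 150)*(1/13) = (454/3)*(1/13) = 454/39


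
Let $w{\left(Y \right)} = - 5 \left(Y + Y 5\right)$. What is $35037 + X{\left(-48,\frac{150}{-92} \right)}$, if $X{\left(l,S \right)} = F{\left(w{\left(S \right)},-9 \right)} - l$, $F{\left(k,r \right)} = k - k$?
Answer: $35085$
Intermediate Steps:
$w{\left(Y \right)} = - 30 Y$ ($w{\left(Y \right)} = - 5 \left(Y + 5 Y\right) = - 5 \cdot 6 Y = - 30 Y$)
$F{\left(k,r \right)} = 0$
$X{\left(l,S \right)} = - l$ ($X{\left(l,S \right)} = 0 - l = - l$)
$35037 + X{\left(-48,\frac{150}{-92} \right)} = 35037 - -48 = 35037 + 48 = 35085$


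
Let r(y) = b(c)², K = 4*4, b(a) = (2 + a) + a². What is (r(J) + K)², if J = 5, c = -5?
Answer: 250000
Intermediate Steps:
b(a) = 2 + a + a²
K = 16
r(y) = 484 (r(y) = (2 - 5 + (-5)²)² = (2 - 5 + 25)² = 22² = 484)
(r(J) + K)² = (484 + 16)² = 500² = 250000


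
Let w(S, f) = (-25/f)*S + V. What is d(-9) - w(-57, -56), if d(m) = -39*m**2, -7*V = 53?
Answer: -175055/56 ≈ -3126.0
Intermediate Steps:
V = -53/7 (V = -1/7*53 = -53/7 ≈ -7.5714)
w(S, f) = -53/7 - 25*S/f (w(S, f) = (-25/f)*S - 53/7 = -25*S/f - 53/7 = -53/7 - 25*S/f)
d(-9) - w(-57, -56) = -39*(-9)**2 - (-53/7 - 25*(-57)/(-56)) = -39*81 - (-53/7 - 25*(-57)*(-1/56)) = -3159 - (-53/7 - 1425/56) = -3159 - 1*(-1849/56) = -3159 + 1849/56 = -175055/56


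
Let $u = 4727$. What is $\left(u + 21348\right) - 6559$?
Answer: $19516$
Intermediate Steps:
$\left(u + 21348\right) - 6559 = \left(4727 + 21348\right) - 6559 = 26075 - 6559 = 19516$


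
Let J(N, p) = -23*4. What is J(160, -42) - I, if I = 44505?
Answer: -44597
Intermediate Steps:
J(N, p) = -92
J(160, -42) - I = -92 - 1*44505 = -92 - 44505 = -44597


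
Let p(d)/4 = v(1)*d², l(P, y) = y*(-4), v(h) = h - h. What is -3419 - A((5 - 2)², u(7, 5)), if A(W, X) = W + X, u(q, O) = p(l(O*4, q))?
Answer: -3428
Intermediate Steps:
v(h) = 0
l(P, y) = -4*y
p(d) = 0 (p(d) = 4*(0*d²) = 4*0 = 0)
u(q, O) = 0
-3419 - A((5 - 2)², u(7, 5)) = -3419 - ((5 - 2)² + 0) = -3419 - (3² + 0) = -3419 - (9 + 0) = -3419 - 1*9 = -3419 - 9 = -3428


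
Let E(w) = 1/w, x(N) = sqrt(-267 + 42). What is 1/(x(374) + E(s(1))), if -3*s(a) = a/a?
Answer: -1/78 - 5*I/78 ≈ -0.012821 - 0.064103*I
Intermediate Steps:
s(a) = -1/3 (s(a) = -a/(3*a) = -1/3*1 = -1/3)
x(N) = 15*I (x(N) = sqrt(-225) = 15*I)
1/(x(374) + E(s(1))) = 1/(15*I + 1/(-1/3)) = 1/(15*I - 3) = 1/(-3 + 15*I) = (-3 - 15*I)/234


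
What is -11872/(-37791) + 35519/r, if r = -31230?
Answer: -107948441/131134770 ≈ -0.82319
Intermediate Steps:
-11872/(-37791) + 35519/r = -11872/(-37791) + 35519/(-31230) = -11872*(-1/37791) + 35519*(-1/31230) = 11872/37791 - 35519/31230 = -107948441/131134770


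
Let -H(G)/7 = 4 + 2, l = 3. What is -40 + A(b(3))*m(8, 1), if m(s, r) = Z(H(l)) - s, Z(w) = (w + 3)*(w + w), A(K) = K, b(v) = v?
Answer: 9764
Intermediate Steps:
H(G) = -42 (H(G) = -7*(4 + 2) = -7*6 = -42)
Z(w) = 2*w*(3 + w) (Z(w) = (3 + w)*(2*w) = 2*w*(3 + w))
m(s, r) = 3276 - s (m(s, r) = 2*(-42)*(3 - 42) - s = 2*(-42)*(-39) - s = 3276 - s)
-40 + A(b(3))*m(8, 1) = -40 + 3*(3276 - 1*8) = -40 + 3*(3276 - 8) = -40 + 3*3268 = -40 + 9804 = 9764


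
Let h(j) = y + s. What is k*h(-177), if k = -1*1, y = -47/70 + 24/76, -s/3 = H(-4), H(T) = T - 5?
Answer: -35437/1330 ≈ -26.644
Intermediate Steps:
H(T) = -5 + T
s = 27 (s = -3*(-5 - 4) = -3*(-9) = 27)
y = -473/1330 (y = -47*1/70 + 24*(1/76) = -47/70 + 6/19 = -473/1330 ≈ -0.35564)
k = -1
h(j) = 35437/1330 (h(j) = -473/1330 + 27 = 35437/1330)
k*h(-177) = -1*35437/1330 = -35437/1330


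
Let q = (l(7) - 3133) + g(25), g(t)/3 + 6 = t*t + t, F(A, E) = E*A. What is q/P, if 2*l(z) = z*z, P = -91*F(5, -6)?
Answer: -181/420 ≈ -0.43095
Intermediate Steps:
F(A, E) = A*E
g(t) = -18 + 3*t + 3*t**2 (g(t) = -18 + 3*(t*t + t) = -18 + 3*(t**2 + t) = -18 + 3*(t + t**2) = -18 + (3*t + 3*t**2) = -18 + 3*t + 3*t**2)
P = 2730 (P = -455*(-6) = -91*(-30) = 2730)
l(z) = z**2/2 (l(z) = (z*z)/2 = z**2/2)
q = -2353/2 (q = ((1/2)*7**2 - 3133) + (-18 + 3*25 + 3*25**2) = ((1/2)*49 - 3133) + (-18 + 75 + 3*625) = (49/2 - 3133) + (-18 + 75 + 1875) = -6217/2 + 1932 = -2353/2 ≈ -1176.5)
q/P = -2353/2/2730 = -2353/2*1/2730 = -181/420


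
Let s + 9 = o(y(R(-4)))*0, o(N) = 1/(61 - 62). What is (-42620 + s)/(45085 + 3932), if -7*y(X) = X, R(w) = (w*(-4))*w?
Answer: -42629/49017 ≈ -0.86968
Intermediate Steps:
R(w) = -4*w**2 (R(w) = (-4*w)*w = -4*w**2)
y(X) = -X/7
o(N) = -1 (o(N) = 1/(-1) = -1)
s = -9 (s = -9 - 1*0 = -9 + 0 = -9)
(-42620 + s)/(45085 + 3932) = (-42620 - 9)/(45085 + 3932) = -42629/49017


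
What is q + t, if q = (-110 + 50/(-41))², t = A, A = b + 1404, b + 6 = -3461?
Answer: 17325697/1681 ≈ 10307.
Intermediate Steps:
b = -3467 (b = -6 - 3461 = -3467)
A = -2063 (A = -3467 + 1404 = -2063)
t = -2063
q = 20793600/1681 (q = (-110 + 50*(-1/41))² = (-110 - 50/41)² = (-4560/41)² = 20793600/1681 ≈ 12370.)
q + t = 20793600/1681 - 2063 = 17325697/1681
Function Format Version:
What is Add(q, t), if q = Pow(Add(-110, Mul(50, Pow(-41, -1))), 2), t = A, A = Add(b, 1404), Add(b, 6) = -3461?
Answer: Rational(17325697, 1681) ≈ 10307.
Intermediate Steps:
b = -3467 (b = Add(-6, -3461) = -3467)
A = -2063 (A = Add(-3467, 1404) = -2063)
t = -2063
q = Rational(20793600, 1681) (q = Pow(Add(-110, Mul(50, Rational(-1, 41))), 2) = Pow(Add(-110, Rational(-50, 41)), 2) = Pow(Rational(-4560, 41), 2) = Rational(20793600, 1681) ≈ 12370.)
Add(q, t) = Add(Rational(20793600, 1681), -2063) = Rational(17325697, 1681)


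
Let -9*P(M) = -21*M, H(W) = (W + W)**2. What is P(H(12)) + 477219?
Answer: 478563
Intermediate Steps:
H(W) = 4*W**2 (H(W) = (2*W)**2 = 4*W**2)
P(M) = 7*M/3 (P(M) = -(-7)*M/3 = 7*M/3)
P(H(12)) + 477219 = 7*(4*12**2)/3 + 477219 = 7*(4*144)/3 + 477219 = (7/3)*576 + 477219 = 1344 + 477219 = 478563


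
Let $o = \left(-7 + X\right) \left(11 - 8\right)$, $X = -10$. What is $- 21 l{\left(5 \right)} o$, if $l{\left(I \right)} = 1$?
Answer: $1071$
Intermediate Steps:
$o = -51$ ($o = \left(-7 - 10\right) \left(11 - 8\right) = \left(-17\right) 3 = -51$)
$- 21 l{\left(5 \right)} o = \left(-21\right) 1 \left(-51\right) = \left(-21\right) \left(-51\right) = 1071$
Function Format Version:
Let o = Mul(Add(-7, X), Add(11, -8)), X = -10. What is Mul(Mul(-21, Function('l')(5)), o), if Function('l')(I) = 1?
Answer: 1071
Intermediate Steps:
o = -51 (o = Mul(Add(-7, -10), Add(11, -8)) = Mul(-17, 3) = -51)
Mul(Mul(-21, Function('l')(5)), o) = Mul(Mul(-21, 1), -51) = Mul(-21, -51) = 1071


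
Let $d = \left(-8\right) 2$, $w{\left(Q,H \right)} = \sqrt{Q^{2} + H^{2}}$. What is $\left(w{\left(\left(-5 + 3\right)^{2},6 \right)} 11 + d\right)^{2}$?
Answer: $6548 - 704 \sqrt{13} \approx 4009.7$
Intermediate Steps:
$w{\left(Q,H \right)} = \sqrt{H^{2} + Q^{2}}$
$d = -16$
$\left(w{\left(\left(-5 + 3\right)^{2},6 \right)} 11 + d\right)^{2} = \left(\sqrt{6^{2} + \left(\left(-5 + 3\right)^{2}\right)^{2}} \cdot 11 - 16\right)^{2} = \left(\sqrt{36 + \left(\left(-2\right)^{2}\right)^{2}} \cdot 11 - 16\right)^{2} = \left(\sqrt{36 + 4^{2}} \cdot 11 - 16\right)^{2} = \left(\sqrt{36 + 16} \cdot 11 - 16\right)^{2} = \left(\sqrt{52} \cdot 11 - 16\right)^{2} = \left(2 \sqrt{13} \cdot 11 - 16\right)^{2} = \left(22 \sqrt{13} - 16\right)^{2} = \left(-16 + 22 \sqrt{13}\right)^{2}$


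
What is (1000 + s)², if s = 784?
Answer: 3182656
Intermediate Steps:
(1000 + s)² = (1000 + 784)² = 1784² = 3182656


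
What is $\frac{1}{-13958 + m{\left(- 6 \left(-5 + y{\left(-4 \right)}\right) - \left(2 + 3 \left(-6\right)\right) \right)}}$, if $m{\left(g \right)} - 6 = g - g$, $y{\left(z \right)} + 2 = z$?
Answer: $- \frac{1}{13952} \approx -7.1674 \cdot 10^{-5}$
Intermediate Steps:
$y{\left(z \right)} = -2 + z$
$m{\left(g \right)} = 6$ ($m{\left(g \right)} = 6 + \left(g - g\right) = 6 + 0 = 6$)
$\frac{1}{-13958 + m{\left(- 6 \left(-5 + y{\left(-4 \right)}\right) - \left(2 + 3 \left(-6\right)\right) \right)}} = \frac{1}{-13958 + 6} = \frac{1}{-13952} = - \frac{1}{13952}$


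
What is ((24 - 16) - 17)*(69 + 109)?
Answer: -1602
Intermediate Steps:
((24 - 16) - 17)*(69 + 109) = (8 - 17)*178 = -9*178 = -1602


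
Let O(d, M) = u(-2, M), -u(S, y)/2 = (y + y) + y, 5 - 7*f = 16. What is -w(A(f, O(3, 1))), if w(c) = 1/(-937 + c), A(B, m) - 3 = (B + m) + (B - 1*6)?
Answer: 7/6644 ≈ 0.0010536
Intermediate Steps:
f = -11/7 (f = 5/7 - ⅐*16 = 5/7 - 16/7 = -11/7 ≈ -1.5714)
u(S, y) = -6*y (u(S, y) = -2*((y + y) + y) = -2*(2*y + y) = -6*y)
O(d, M) = -6*M
A(B, m) = -3 + m + 2*B (A(B, m) = 3 + ((B + m) + (B - 1*6)) = 3 + ((B + m) + (B - 6)) = 3 + ((B + m) + (-6 + B)) = 3 + (-6 + m + 2*B) = -3 + m + 2*B)
-w(A(f, O(3, 1))) = -1/(-937 + (-3 - 6*1 + 2*(-11/7))) = -1/(-937 + (-3 - 6 - 22/7)) = -1/(-937 - 85/7) = -1/(-6644/7) = -1*(-7/6644) = 7/6644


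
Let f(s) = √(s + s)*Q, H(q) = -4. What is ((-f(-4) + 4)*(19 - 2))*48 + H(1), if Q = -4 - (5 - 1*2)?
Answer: 3260 + 11424*I*√2 ≈ 3260.0 + 16156.0*I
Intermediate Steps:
Q = -7 (Q = -4 - (5 - 2) = -4 - 1*3 = -4 - 3 = -7)
f(s) = -7*√2*√s (f(s) = √(s + s)*(-7) = √(2*s)*(-7) = (√2*√s)*(-7) = -7*√2*√s)
((-f(-4) + 4)*(19 - 2))*48 + H(1) = ((-(-7)*√2*√(-4) + 4)*(19 - 2))*48 - 4 = ((-(-7)*√2*2*I + 4)*17)*48 - 4 = ((-(-14)*I*√2 + 4)*17)*48 - 4 = ((14*I*√2 + 4)*17)*48 - 4 = ((4 + 14*I*√2)*17)*48 - 4 = (68 + 238*I*√2)*48 - 4 = (3264 + 11424*I*√2) - 4 = 3260 + 11424*I*√2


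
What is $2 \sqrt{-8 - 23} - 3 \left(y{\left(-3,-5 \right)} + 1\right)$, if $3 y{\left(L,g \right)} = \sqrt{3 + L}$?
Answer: $-3 + 2 i \sqrt{31} \approx -3.0 + 11.136 i$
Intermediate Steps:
$y{\left(L,g \right)} = \frac{\sqrt{3 + L}}{3}$
$2 \sqrt{-8 - 23} - 3 \left(y{\left(-3,-5 \right)} + 1\right) = 2 \sqrt{-8 - 23} - 3 \left(\frac{\sqrt{3 - 3}}{3} + 1\right) = 2 \sqrt{-31} - 3 \left(\frac{\sqrt{0}}{3} + 1\right) = 2 i \sqrt{31} - 3 \left(\frac{1}{3} \cdot 0 + 1\right) = 2 i \sqrt{31} - 3 \left(0 + 1\right) = 2 i \sqrt{31} - 3 = -3 + 2 i \sqrt{31}$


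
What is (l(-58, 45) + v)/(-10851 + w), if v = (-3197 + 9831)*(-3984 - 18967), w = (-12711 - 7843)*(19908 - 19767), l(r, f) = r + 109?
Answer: 152256883/2908965 ≈ 52.341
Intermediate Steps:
l(r, f) = 109 + r
w = -2898114 (w = -20554*141 = -2898114)
v = -152256934 (v = 6634*(-22951) = -152256934)
(l(-58, 45) + v)/(-10851 + w) = ((109 - 58) - 152256934)/(-10851 - 2898114) = (51 - 152256934)/(-2908965) = -152256883*(-1/2908965) = 152256883/2908965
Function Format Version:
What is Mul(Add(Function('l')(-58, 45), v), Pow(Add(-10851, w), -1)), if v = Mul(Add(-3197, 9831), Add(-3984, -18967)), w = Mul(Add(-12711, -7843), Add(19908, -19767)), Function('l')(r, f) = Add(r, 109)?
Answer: Rational(152256883, 2908965) ≈ 52.341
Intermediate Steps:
Function('l')(r, f) = Add(109, r)
w = -2898114 (w = Mul(-20554, 141) = -2898114)
v = -152256934 (v = Mul(6634, -22951) = -152256934)
Mul(Add(Function('l')(-58, 45), v), Pow(Add(-10851, w), -1)) = Mul(Add(Add(109, -58), -152256934), Pow(Add(-10851, -2898114), -1)) = Mul(Add(51, -152256934), Pow(-2908965, -1)) = Mul(-152256883, Rational(-1, 2908965)) = Rational(152256883, 2908965)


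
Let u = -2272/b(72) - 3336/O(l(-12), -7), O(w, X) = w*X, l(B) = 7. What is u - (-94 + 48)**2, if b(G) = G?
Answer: -917048/441 ≈ -2079.5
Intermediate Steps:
O(w, X) = X*w
u = 16108/441 (u = -2272/72 - 3336/((-7*7)) = -2272*1/72 - 3336/(-49) = -284/9 - 3336*(-1/49) = -284/9 + 3336/49 = 16108/441 ≈ 36.526)
u - (-94 + 48)**2 = 16108/441 - (-94 + 48)**2 = 16108/441 - 1*(-46)**2 = 16108/441 - 1*2116 = 16108/441 - 2116 = -917048/441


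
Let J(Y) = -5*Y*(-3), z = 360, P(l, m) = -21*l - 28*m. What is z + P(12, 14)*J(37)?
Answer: -357060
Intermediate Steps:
P(l, m) = -28*m - 21*l
J(Y) = 15*Y
z + P(12, 14)*J(37) = 360 + (-28*14 - 21*12)*(15*37) = 360 + (-392 - 252)*555 = 360 - 644*555 = 360 - 357420 = -357060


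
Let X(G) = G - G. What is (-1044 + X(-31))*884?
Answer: -922896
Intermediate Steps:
X(G) = 0
(-1044 + X(-31))*884 = (-1044 + 0)*884 = -1044*884 = -922896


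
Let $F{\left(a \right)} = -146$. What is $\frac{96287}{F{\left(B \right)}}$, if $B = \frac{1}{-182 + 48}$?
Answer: $- \frac{1319}{2} \approx -659.5$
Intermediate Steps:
$B = - \frac{1}{134}$ ($B = \frac{1}{-134} = - \frac{1}{134} \approx -0.0074627$)
$\frac{96287}{F{\left(B \right)}} = \frac{96287}{-146} = 96287 \left(- \frac{1}{146}\right) = - \frac{1319}{2}$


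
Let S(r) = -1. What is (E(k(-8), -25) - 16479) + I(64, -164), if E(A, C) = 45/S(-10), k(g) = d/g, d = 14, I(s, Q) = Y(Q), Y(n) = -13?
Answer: -16537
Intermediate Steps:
I(s, Q) = -13
k(g) = 14/g
E(A, C) = -45 (E(A, C) = 45/(-1) = 45*(-1) = -45)
(E(k(-8), -25) - 16479) + I(64, -164) = (-45 - 16479) - 13 = -16524 - 13 = -16537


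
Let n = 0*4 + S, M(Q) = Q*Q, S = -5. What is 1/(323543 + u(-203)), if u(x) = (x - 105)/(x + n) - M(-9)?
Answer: 52/16820101 ≈ 3.0915e-6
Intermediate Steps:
M(Q) = Q²
n = -5 (n = 0*4 - 5 = 0 - 5 = -5)
u(x) = -81 + (-105 + x)/(-5 + x) (u(x) = (x - 105)/(x - 5) - 1*(-9)² = (-105 + x)/(-5 + x) - 1*81 = (-105 + x)/(-5 + x) - 81 = -81 + (-105 + x)/(-5 + x))
1/(323543 + u(-203)) = 1/(323543 + 20*(15 - 4*(-203))/(-5 - 203)) = 1/(323543 + 20*(15 + 812)/(-208)) = 1/(323543 + 20*(-1/208)*827) = 1/(323543 - 4135/52) = 1/(16820101/52) = 52/16820101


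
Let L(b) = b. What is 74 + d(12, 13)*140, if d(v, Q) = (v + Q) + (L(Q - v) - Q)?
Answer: 1894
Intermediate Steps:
d(v, Q) = Q (d(v, Q) = (v + Q) + ((Q - v) - Q) = (Q + v) - v = Q)
74 + d(12, 13)*140 = 74 + 13*140 = 74 + 1820 = 1894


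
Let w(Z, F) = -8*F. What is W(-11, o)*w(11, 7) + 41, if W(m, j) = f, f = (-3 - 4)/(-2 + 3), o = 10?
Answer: 433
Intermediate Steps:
f = -7 (f = -7/1 = -7*1 = -7)
W(m, j) = -7
W(-11, o)*w(11, 7) + 41 = -(-56)*7 + 41 = -7*(-56) + 41 = 392 + 41 = 433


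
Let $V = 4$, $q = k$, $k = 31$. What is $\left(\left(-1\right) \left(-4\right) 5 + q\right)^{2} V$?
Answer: $10404$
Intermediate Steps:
$q = 31$
$\left(\left(-1\right) \left(-4\right) 5 + q\right)^{2} V = \left(\left(-1\right) \left(-4\right) 5 + 31\right)^{2} \cdot 4 = \left(4 \cdot 5 + 31\right)^{2} \cdot 4 = \left(20 + 31\right)^{2} \cdot 4 = 51^{2} \cdot 4 = 2601 \cdot 4 = 10404$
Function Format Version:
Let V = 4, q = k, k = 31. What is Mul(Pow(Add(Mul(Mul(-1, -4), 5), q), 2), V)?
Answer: 10404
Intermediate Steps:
q = 31
Mul(Pow(Add(Mul(Mul(-1, -4), 5), q), 2), V) = Mul(Pow(Add(Mul(Mul(-1, -4), 5), 31), 2), 4) = Mul(Pow(Add(Mul(4, 5), 31), 2), 4) = Mul(Pow(Add(20, 31), 2), 4) = Mul(Pow(51, 2), 4) = Mul(2601, 4) = 10404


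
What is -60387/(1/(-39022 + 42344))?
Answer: -200605614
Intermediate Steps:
-60387/(1/(-39022 + 42344)) = -60387/(1/3322) = -60387/1/3322 = -60387*3322 = -200605614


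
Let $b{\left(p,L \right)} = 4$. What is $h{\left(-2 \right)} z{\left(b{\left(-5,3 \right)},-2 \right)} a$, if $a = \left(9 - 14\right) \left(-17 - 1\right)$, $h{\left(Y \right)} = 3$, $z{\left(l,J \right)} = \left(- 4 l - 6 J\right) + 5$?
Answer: $270$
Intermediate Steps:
$z{\left(l,J \right)} = 5 - 6 J - 4 l$ ($z{\left(l,J \right)} = \left(- 6 J - 4 l\right) + 5 = 5 - 6 J - 4 l$)
$a = 90$ ($a = \left(-5\right) \left(-18\right) = 90$)
$h{\left(-2 \right)} z{\left(b{\left(-5,3 \right)},-2 \right)} a = 3 \left(5 - -12 - 16\right) 90 = 3 \left(5 + 12 - 16\right) 90 = 3 \cdot 1 \cdot 90 = 3 \cdot 90 = 270$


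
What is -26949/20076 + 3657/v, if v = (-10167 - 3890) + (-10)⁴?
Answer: -60916675/27149444 ≈ -2.2438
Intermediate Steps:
v = -4057 (v = -14057 + 10000 = -4057)
-26949/20076 + 3657/v = -26949/20076 + 3657/(-4057) = -26949*1/20076 + 3657*(-1/4057) = -8983/6692 - 3657/4057 = -60916675/27149444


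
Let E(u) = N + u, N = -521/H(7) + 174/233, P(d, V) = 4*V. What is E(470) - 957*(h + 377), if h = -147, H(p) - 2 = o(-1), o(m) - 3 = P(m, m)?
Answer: -51297339/233 ≈ -2.2016e+5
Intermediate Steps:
o(m) = 3 + 4*m
H(p) = 1 (H(p) = 2 + (3 + 4*(-1)) = 2 + (3 - 4) = 2 - 1 = 1)
N = -121219/233 (N = -521/1 + 174/233 = -521*1 + 174*(1/233) = -521 + 174/233 = -121219/233 ≈ -520.25)
E(u) = -121219/233 + u
E(470) - 957*(h + 377) = (-121219/233 + 470) - 957*(-147 + 377) = -11709/233 - 957*230 = -11709/233 - 1*220110 = -11709/233 - 220110 = -51297339/233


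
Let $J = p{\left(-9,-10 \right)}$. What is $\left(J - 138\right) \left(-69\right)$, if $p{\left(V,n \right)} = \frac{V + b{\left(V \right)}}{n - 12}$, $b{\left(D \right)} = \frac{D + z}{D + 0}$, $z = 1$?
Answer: $\frac{626773}{66} \approx 9496.6$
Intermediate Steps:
$b{\left(D \right)} = \frac{1 + D}{D}$ ($b{\left(D \right)} = \frac{D + 1}{D + 0} = \frac{1 + D}{D}$)
$p{\left(V,n \right)} = \frac{V + \frac{1 + V}{V}}{-12 + n}$ ($p{\left(V,n \right)} = \frac{V + \frac{1 + V}{V}}{n - 12} = \frac{V + \frac{1 + V}{V}}{-12 + n}$)
$J = \frac{73}{198}$ ($J = \frac{1 - 9 + \left(-9\right)^{2}}{\left(-9\right) \left(-12 - 10\right)} = - \frac{1 - 9 + 81}{9 \left(-22\right)} = \left(- \frac{1}{9}\right) \left(- \frac{1}{22}\right) 73 = \frac{73}{198} \approx 0.36869$)
$\left(J - 138\right) \left(-69\right) = \left(\frac{73}{198} - 138\right) \left(-69\right) = \left(- \frac{27251}{198}\right) \left(-69\right) = \frac{626773}{66}$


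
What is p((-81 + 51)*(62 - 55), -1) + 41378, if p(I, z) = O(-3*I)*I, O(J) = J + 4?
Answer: -91762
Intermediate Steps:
O(J) = 4 + J
p(I, z) = I*(4 - 3*I) (p(I, z) = (4 - 3*I)*I = I*(4 - 3*I))
p((-81 + 51)*(62 - 55), -1) + 41378 = ((-81 + 51)*(62 - 55))*(4 - 3*(-81 + 51)*(62 - 55)) + 41378 = (-30*7)*(4 - (-90)*7) + 41378 = -210*(4 - 3*(-210)) + 41378 = -210*(4 + 630) + 41378 = -210*634 + 41378 = -133140 + 41378 = -91762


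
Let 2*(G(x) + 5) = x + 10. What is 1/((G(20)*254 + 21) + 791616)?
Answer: 1/794177 ≈ 1.2592e-6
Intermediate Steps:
G(x) = x/2 (G(x) = -5 + (x + 10)/2 = -5 + (10 + x)/2 = -5 + (5 + x/2) = x/2)
1/((G(20)*254 + 21) + 791616) = 1/((((½)*20)*254 + 21) + 791616) = 1/((10*254 + 21) + 791616) = 1/((2540 + 21) + 791616) = 1/(2561 + 791616) = 1/794177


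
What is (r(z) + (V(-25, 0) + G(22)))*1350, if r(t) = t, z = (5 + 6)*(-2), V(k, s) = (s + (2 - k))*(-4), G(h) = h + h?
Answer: -116100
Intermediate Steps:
G(h) = 2*h
V(k, s) = -8 - 4*s + 4*k (V(k, s) = (2 + s - k)*(-4) = -8 - 4*s + 4*k)
z = -22 (z = 11*(-2) = -22)
(r(z) + (V(-25, 0) + G(22)))*1350 = (-22 + ((-8 - 4*0 + 4*(-25)) + 2*22))*1350 = (-22 + ((-8 + 0 - 100) + 44))*1350 = (-22 + (-108 + 44))*1350 = (-22 - 64)*1350 = -86*1350 = -116100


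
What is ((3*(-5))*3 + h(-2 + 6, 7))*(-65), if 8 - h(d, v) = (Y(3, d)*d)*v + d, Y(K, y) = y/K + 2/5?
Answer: 17459/3 ≈ 5819.7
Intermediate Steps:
Y(K, y) = ⅖ + y/K (Y(K, y) = y/K + 2*(⅕) = y/K + ⅖ = ⅖ + y/K)
h(d, v) = 8 - d - d*v*(⅖ + d/3) (h(d, v) = 8 - (((⅖ + d/3)*d)*v + d) = 8 - ((d*(⅖ + d/3))*v + d) = 8 - (d*v*(⅖ + d/3) + d) = 8 - (d + d*v*(⅖ + d/3)) = 8 + (-d - d*v*(⅖ + d/3)) = 8 - d - d*v*(⅖ + d/3))
((3*(-5))*3 + h(-2 + 6, 7))*(-65) = ((3*(-5))*3 + (8 - (-2 + 6) - 1/15*(-2 + 6)*7*(6 + 5*(-2 + 6))))*(-65) = (-15*3 + (8 - 1*4 - 1/15*4*7*(6 + 5*4)))*(-65) = (-45 + (8 - 4 - 1/15*4*7*(6 + 20)))*(-65) = (-45 + (8 - 4 - 1/15*4*7*26))*(-65) = (-45 + (8 - 4 - 728/15))*(-65) = (-45 - 668/15)*(-65) = -1343/15*(-65) = 17459/3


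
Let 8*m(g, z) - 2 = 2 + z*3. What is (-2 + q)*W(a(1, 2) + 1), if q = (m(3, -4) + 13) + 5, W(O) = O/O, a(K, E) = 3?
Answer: 15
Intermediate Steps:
W(O) = 1
m(g, z) = ½ + 3*z/8 (m(g, z) = ¼ + (2 + z*3)/8 = ¼ + (2 + 3*z)/8 = ¼ + (¼ + 3*z/8) = ½ + 3*z/8)
q = 17 (q = ((½ + (3/8)*(-4)) + 13) + 5 = ((½ - 3/2) + 13) + 5 = (-1 + 13) + 5 = 12 + 5 = 17)
(-2 + q)*W(a(1, 2) + 1) = (-2 + 17)*1 = 15*1 = 15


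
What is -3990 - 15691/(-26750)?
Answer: -106716809/26750 ≈ -3989.4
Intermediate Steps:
-3990 - 15691/(-26750) = -3990 - 15691*(-1/26750) = -3990 + 15691/26750 = -106716809/26750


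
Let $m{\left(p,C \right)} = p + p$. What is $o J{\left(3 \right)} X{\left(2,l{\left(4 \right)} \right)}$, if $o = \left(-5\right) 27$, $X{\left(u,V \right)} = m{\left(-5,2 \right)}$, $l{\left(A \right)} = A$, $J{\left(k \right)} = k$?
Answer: $4050$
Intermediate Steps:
$m{\left(p,C \right)} = 2 p$
$X{\left(u,V \right)} = -10$ ($X{\left(u,V \right)} = 2 \left(-5\right) = -10$)
$o = -135$
$o J{\left(3 \right)} X{\left(2,l{\left(4 \right)} \right)} = \left(-135\right) 3 \left(-10\right) = \left(-405\right) \left(-10\right) = 4050$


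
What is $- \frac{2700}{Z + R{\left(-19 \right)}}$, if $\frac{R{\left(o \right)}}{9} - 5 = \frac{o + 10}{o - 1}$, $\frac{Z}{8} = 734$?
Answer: $- \frac{54000}{118421} \approx -0.456$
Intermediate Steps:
$Z = 5872$ ($Z = 8 \cdot 734 = 5872$)
$R{\left(o \right)} = 45 + \frac{9 \left(10 + o\right)}{-1 + o}$ ($R{\left(o \right)} = 45 + 9 \frac{o + 10}{o - 1} = 45 + 9 \frac{10 + o}{-1 + o} = 45 + \frac{9 \left(10 + o\right)}{-1 + o}$)
$- \frac{2700}{Z + R{\left(-19 \right)}} = - \frac{2700}{5872 + \frac{9 \left(5 + 6 \left(-19\right)\right)}{-1 - 19}} = - \frac{2700}{5872 + \frac{9 \left(5 - 114\right)}{-20}} = - \frac{2700}{5872 + 9 \left(- \frac{1}{20}\right) \left(-109\right)} = - \frac{2700}{5872 + \frac{981}{20}} = - \frac{2700}{\frac{118421}{20}} = \left(-2700\right) \frac{20}{118421} = - \frac{54000}{118421}$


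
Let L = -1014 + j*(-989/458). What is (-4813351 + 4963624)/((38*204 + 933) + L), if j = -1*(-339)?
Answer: 22941678/1059349 ≈ 21.656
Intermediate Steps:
j = 339
L = -799683/458 (L = -1014 + 339*(-989/458) = -1014 - 335271/458 = -799683/458 ≈ -1746.0)
(-4813351 + 4963624)/((38*204 + 933) + L) = (-4813351 + 4963624)/((38*204 + 933) - 799683/458) = 150273/((7752 + 933) - 799683/458) = 150273/(8685 - 799683/458) = 150273/(3178047/458) = 150273*(458/3178047) = 22941678/1059349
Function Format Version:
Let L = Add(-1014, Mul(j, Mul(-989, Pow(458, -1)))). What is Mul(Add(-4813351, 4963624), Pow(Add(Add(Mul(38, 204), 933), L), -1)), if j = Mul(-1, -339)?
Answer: Rational(22941678, 1059349) ≈ 21.656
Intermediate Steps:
j = 339
L = Rational(-799683, 458) (L = Add(-1014, Mul(339, Mul(-989, Pow(458, -1)))) = Add(-1014, Mul(339, Mul(-989, Rational(1, 458)))) = Add(-1014, Mul(339, Rational(-989, 458))) = Add(-1014, Rational(-335271, 458)) = Rational(-799683, 458) ≈ -1746.0)
Mul(Add(-4813351, 4963624), Pow(Add(Add(Mul(38, 204), 933), L), -1)) = Mul(Add(-4813351, 4963624), Pow(Add(Add(Mul(38, 204), 933), Rational(-799683, 458)), -1)) = Mul(150273, Pow(Add(Add(7752, 933), Rational(-799683, 458)), -1)) = Mul(150273, Pow(Add(8685, Rational(-799683, 458)), -1)) = Mul(150273, Pow(Rational(3178047, 458), -1)) = Mul(150273, Rational(458, 3178047)) = Rational(22941678, 1059349)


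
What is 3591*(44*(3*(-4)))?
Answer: -1896048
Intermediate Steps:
3591*(44*(3*(-4))) = 3591*(44*(-12)) = 3591*(-528) = -1896048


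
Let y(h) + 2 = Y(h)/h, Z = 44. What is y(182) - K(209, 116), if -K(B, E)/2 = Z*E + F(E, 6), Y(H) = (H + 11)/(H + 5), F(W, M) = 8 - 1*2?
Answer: 347759605/34034 ≈ 10218.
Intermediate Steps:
F(W, M) = 6 (F(W, M) = 8 - 2 = 6)
Y(H) = (11 + H)/(5 + H)
y(h) = -2 + (11 + h)/(h*(5 + h)) (y(h) = -2 + ((11 + h)/(5 + h))/h = -2 + (11 + h)/(h*(5 + h)))
K(B, E) = -12 - 88*E (K(B, E) = -2*(44*E + 6) = -2*(6 + 44*E) = -12 - 88*E)
y(182) - K(209, 116) = (11 + 182 - 2*182*(5 + 182))/(182*(5 + 182)) - (-12 - 88*116) = (1/182)*(11 + 182 - 2*182*187)/187 - (-12 - 10208) = (1/182)*(1/187)*(11 + 182 - 68068) - 1*(-10220) = (1/182)*(1/187)*(-67875) + 10220 = -67875/34034 + 10220 = 347759605/34034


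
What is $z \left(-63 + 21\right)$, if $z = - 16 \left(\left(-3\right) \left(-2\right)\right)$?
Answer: $4032$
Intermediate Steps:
$z = -96$ ($z = \left(-16\right) 6 = -96$)
$z \left(-63 + 21\right) = - 96 \left(-63 + 21\right) = \left(-96\right) \left(-42\right) = 4032$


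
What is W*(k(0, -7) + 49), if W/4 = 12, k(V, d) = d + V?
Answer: 2016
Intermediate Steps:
k(V, d) = V + d
W = 48 (W = 4*12 = 48)
W*(k(0, -7) + 49) = 48*((0 - 7) + 49) = 48*(-7 + 49) = 48*42 = 2016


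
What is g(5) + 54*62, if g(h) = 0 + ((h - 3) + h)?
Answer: 3355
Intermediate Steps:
g(h) = -3 + 2*h (g(h) = 0 + ((-3 + h) + h) = 0 + (-3 + 2*h) = -3 + 2*h)
g(5) + 54*62 = (-3 + 2*5) + 54*62 = (-3 + 10) + 3348 = 7 + 3348 = 3355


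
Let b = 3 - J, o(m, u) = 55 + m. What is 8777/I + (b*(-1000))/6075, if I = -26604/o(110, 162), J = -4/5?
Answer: -39550847/718308 ≈ -55.061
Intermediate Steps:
J = -4/5 (J = -4*1/5 = -4/5 ≈ -0.80000)
b = 19/5 (b = 3 - 1*(-4/5) = 3 + 4/5 = 19/5 ≈ 3.8000)
I = -8868/55 (I = -26604/(55 + 110) = -26604/165 = -26604*1/165 = -8868/55 ≈ -161.24)
8777/I + (b*(-1000))/6075 = 8777/(-8868/55) + ((19/5)*(-1000))/6075 = 8777*(-55/8868) - 3800*1/6075 = -482735/8868 - 152/243 = -39550847/718308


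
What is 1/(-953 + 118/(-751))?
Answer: -751/715821 ≈ -0.0010491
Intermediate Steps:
1/(-953 + 118/(-751)) = 1/(-953 + 118*(-1/751)) = 1/(-953 - 118/751) = 1/(-715821/751) = -751/715821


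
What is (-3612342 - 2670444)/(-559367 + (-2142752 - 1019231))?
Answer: 1047131/620225 ≈ 1.6883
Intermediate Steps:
(-3612342 - 2670444)/(-559367 + (-2142752 - 1019231)) = -6282786/(-559367 - 3161983) = -6282786/(-3721350) = -6282786*(-1/3721350) = 1047131/620225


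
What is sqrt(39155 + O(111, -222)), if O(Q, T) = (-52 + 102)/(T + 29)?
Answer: sqrt(1458474945)/193 ≈ 197.88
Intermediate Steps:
O(Q, T) = 50/(29 + T)
sqrt(39155 + O(111, -222)) = sqrt(39155 + 50/(29 - 222)) = sqrt(39155 + 50/(-193)) = sqrt(39155 + 50*(-1/193)) = sqrt(39155 - 50/193) = sqrt(7556865/193) = sqrt(1458474945)/193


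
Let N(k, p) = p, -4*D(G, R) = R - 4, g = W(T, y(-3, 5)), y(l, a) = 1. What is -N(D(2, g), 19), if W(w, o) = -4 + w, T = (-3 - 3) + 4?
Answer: -19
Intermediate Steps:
T = -2 (T = -6 + 4 = -2)
g = -6 (g = -4 - 2 = -6)
D(G, R) = 1 - R/4 (D(G, R) = -(R - 4)/4 = -(-4 + R)/4 = 1 - R/4)
-N(D(2, g), 19) = -1*19 = -19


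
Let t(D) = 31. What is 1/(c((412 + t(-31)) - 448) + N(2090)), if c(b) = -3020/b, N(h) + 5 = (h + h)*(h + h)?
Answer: 1/17472999 ≈ 5.7231e-8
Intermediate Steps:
N(h) = -5 + 4*h**2 (N(h) = -5 + (h + h)*(h + h) = -5 + (2*h)*(2*h) = -5 + 4*h**2)
1/(c((412 + t(-31)) - 448) + N(2090)) = 1/(-3020/((412 + 31) - 448) + (-5 + 4*2090**2)) = 1/(-3020/(443 - 448) + (-5 + 4*4368100)) = 1/(-3020/(-5) + (-5 + 17472400)) = 1/(-3020*(-1/5) + 17472395) = 1/(604 + 17472395) = 1/17472999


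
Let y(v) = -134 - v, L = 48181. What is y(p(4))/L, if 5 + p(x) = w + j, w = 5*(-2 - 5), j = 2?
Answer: -96/48181 ≈ -0.0019925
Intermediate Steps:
w = -35 (w = 5*(-7) = -35)
p(x) = -38 (p(x) = -5 + (-35 + 2) = -5 - 33 = -38)
y(p(4))/L = (-134 - 1*(-38))/48181 = (-134 + 38)*(1/48181) = -96*1/48181 = -96/48181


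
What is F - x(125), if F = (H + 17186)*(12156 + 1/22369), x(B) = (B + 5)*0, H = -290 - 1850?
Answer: 4091271682990/22369 ≈ 1.8290e+8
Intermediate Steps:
H = -2140
x(B) = 0 (x(B) = (5 + B)*0 = 0)
F = 4091271682990/22369 (F = (-2140 + 17186)*(12156 + 1/22369) = 15046*(12156 + 1/22369) = 15046*(271917565/22369) = 4091271682990/22369 ≈ 1.8290e+8)
F - x(125) = 4091271682990/22369 - 1*0 = 4091271682990/22369 + 0 = 4091271682990/22369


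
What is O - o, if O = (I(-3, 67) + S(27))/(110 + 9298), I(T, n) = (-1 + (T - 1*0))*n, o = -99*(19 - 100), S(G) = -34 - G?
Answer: -10777583/1344 ≈ -8019.0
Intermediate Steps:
o = 8019 (o = -99*(-81) = 8019)
I(T, n) = n*(-1 + T) (I(T, n) = (-1 + (T + 0))*n = (-1 + T)*n = n*(-1 + T))
O = -47/1344 (O = (67*(-1 - 3) + (-34 - 1*27))/(110 + 9298) = (67*(-4) + (-34 - 27))/9408 = (-268 - 61)*(1/9408) = -329*1/9408 = -47/1344 ≈ -0.034970)
O - o = -47/1344 - 1*8019 = -47/1344 - 8019 = -10777583/1344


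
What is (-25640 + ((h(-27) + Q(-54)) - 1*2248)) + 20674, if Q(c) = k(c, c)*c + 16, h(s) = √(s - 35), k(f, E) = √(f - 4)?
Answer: -7198 + I*√62 - 54*I*√58 ≈ -7198.0 - 403.38*I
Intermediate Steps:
k(f, E) = √(-4 + f)
h(s) = √(-35 + s)
Q(c) = 16 + c*√(-4 + c) (Q(c) = √(-4 + c)*c + 16 = c*√(-4 + c) + 16 = 16 + c*√(-4 + c))
(-25640 + ((h(-27) + Q(-54)) - 1*2248)) + 20674 = (-25640 + ((√(-35 - 27) + (16 - 54*√(-4 - 54))) - 1*2248)) + 20674 = (-25640 + ((√(-62) + (16 - 54*I*√58)) - 2248)) + 20674 = (-25640 + ((I*√62 + (16 - 54*I*√58)) - 2248)) + 20674 = (-25640 + ((16 + I*√62 - 54*I*√58) - 2248)) + 20674 = (-25640 + (-2232 + I*√62 - 54*I*√58)) + 20674 = (-27872 + I*√62 - 54*I*√58) + 20674 = -7198 + I*√62 - 54*I*√58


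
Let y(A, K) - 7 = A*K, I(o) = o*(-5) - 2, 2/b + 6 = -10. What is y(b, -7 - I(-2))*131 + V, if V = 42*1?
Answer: 9637/8 ≈ 1204.6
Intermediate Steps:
b = -1/8 (b = 2/(-6 - 10) = 2/(-16) = 2*(-1/16) = -1/8 ≈ -0.12500)
I(o) = -2 - 5*o (I(o) = -5*o - 2 = -2 - 5*o)
V = 42
y(A, K) = 7 + A*K
y(b, -7 - I(-2))*131 + V = (7 - (-7 - (-2 - 5*(-2)))/8)*131 + 42 = (7 - (-7 - (-2 + 10))/8)*131 + 42 = (7 - (-7 - 1*8)/8)*131 + 42 = (7 - (-7 - 8)/8)*131 + 42 = (7 - 1/8*(-15))*131 + 42 = (7 + 15/8)*131 + 42 = (71/8)*131 + 42 = 9301/8 + 42 = 9637/8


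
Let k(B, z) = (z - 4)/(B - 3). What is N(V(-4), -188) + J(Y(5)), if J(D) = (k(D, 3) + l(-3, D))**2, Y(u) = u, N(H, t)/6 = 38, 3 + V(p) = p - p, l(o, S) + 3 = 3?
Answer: 913/4 ≈ 228.25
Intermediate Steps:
l(o, S) = 0 (l(o, S) = -3 + 3 = 0)
V(p) = -3 (V(p) = -3 + (p - p) = -3 + 0 = -3)
N(H, t) = 228 (N(H, t) = 6*38 = 228)
k(B, z) = (-4 + z)/(-3 + B)
J(D) = (-3 + D)**(-2) (J(D) = ((-4 + 3)/(-3 + D) + 0)**2 = (-1/(-3 + D) + 0)**2 = (-1/(-3 + D))**2 = (-3 + D)**(-2))
N(V(-4), -188) + J(Y(5)) = 228 + (-3 + 5)**(-2) = 228 + 2**(-2) = 228 + 1/4 = 913/4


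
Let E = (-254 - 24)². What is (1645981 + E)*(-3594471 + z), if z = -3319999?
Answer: -11915464144550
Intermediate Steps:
E = 77284 (E = (-278)² = 77284)
(1645981 + E)*(-3594471 + z) = (1645981 + 77284)*(-3594471 - 3319999) = 1723265*(-6914470) = -11915464144550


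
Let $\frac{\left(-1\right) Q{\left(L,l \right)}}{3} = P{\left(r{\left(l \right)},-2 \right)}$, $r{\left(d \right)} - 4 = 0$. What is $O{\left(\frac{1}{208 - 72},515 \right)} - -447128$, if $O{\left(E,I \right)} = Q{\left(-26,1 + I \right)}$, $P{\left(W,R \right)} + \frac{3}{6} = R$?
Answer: $\frac{894271}{2} \approx 4.4714 \cdot 10^{5}$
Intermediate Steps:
$r{\left(d \right)} = 4$ ($r{\left(d \right)} = 4 + 0 = 4$)
$P{\left(W,R \right)} = - \frac{1}{2} + R$
$Q{\left(L,l \right)} = \frac{15}{2}$ ($Q{\left(L,l \right)} = - 3 \left(- \frac{1}{2} - 2\right) = \left(-3\right) \left(- \frac{5}{2}\right) = \frac{15}{2}$)
$O{\left(E,I \right)} = \frac{15}{2}$
$O{\left(\frac{1}{208 - 72},515 \right)} - -447128 = \frac{15}{2} - -447128 = \frac{15}{2} + 447128 = \frac{894271}{2}$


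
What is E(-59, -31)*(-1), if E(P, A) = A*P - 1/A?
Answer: -56700/31 ≈ -1829.0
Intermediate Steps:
E(P, A) = -1/A + A*P
E(-59, -31)*(-1) = (-1/(-31) - 31*(-59))*(-1) = (-1*(-1/31) + 1829)*(-1) = (1/31 + 1829)*(-1) = (56700/31)*(-1) = -56700/31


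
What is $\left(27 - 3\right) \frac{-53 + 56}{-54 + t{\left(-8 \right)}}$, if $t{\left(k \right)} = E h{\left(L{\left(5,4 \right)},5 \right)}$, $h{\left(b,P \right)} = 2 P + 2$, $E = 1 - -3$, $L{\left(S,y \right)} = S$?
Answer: $-12$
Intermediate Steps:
$E = 4$ ($E = 1 + 3 = 4$)
$h{\left(b,P \right)} = 2 + 2 P$
$t{\left(k \right)} = 48$ ($t{\left(k \right)} = 4 \left(2 + 2 \cdot 5\right) = 4 \left(2 + 10\right) = 4 \cdot 12 = 48$)
$\left(27 - 3\right) \frac{-53 + 56}{-54 + t{\left(-8 \right)}} = \left(27 - 3\right) \frac{-53 + 56}{-54 + 48} = 24 \frac{3}{-6} = 24 \cdot 3 \left(- \frac{1}{6}\right) = 24 \left(- \frac{1}{2}\right) = -12$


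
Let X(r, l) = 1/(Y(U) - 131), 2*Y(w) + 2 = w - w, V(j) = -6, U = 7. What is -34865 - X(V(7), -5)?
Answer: -4602179/132 ≈ -34865.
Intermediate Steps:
Y(w) = -1 (Y(w) = -1 + (w - w)/2 = -1 + (1/2)*0 = -1 + 0 = -1)
X(r, l) = -1/132 (X(r, l) = 1/(-1 - 131) = 1/(-132) = -1/132)
-34865 - X(V(7), -5) = -34865 - 1*(-1/132) = -34865 + 1/132 = -4602179/132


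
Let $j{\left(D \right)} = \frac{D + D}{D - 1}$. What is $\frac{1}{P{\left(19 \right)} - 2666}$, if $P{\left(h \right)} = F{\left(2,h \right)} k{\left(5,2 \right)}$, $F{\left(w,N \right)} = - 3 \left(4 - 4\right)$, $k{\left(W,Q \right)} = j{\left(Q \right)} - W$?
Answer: $- \frac{1}{2666} \approx -0.00037509$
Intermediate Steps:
$j{\left(D \right)} = \frac{2 D}{-1 + D}$
$k{\left(W,Q \right)} = - W + \frac{2 Q}{-1 + Q}$ ($k{\left(W,Q \right)} = \frac{2 Q}{-1 + Q} - W = - W + \frac{2 Q}{-1 + Q}$)
$F{\left(w,N \right)} = 0$ ($F{\left(w,N \right)} = \left(-3\right) 0 = 0$)
$P{\left(h \right)} = 0$ ($P{\left(h \right)} = 0 \frac{2 \cdot 2 - 5 \left(-1 + 2\right)}{-1 + 2} = 0 \frac{4 - 5 \cdot 1}{1} = 0 \cdot 1 \left(4 - 5\right) = 0 \cdot 1 \left(-1\right) = 0 \left(-1\right) = 0$)
$\frac{1}{P{\left(19 \right)} - 2666} = \frac{1}{0 - 2666} = \frac{1}{-2666} = - \frac{1}{2666}$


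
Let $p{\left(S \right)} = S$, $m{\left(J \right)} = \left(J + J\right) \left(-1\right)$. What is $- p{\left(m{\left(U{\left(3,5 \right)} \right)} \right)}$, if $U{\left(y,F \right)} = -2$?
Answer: $-4$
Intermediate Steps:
$m{\left(J \right)} = - 2 J$ ($m{\left(J \right)} = 2 J \left(-1\right) = - 2 J$)
$- p{\left(m{\left(U{\left(3,5 \right)} \right)} \right)} = - \left(-2\right) \left(-2\right) = \left(-1\right) 4 = -4$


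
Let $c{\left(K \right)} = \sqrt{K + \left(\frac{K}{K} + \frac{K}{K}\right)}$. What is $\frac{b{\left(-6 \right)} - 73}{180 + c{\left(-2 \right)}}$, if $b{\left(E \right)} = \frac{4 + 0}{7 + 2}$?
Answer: $- \frac{653}{1620} \approx -0.40309$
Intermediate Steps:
$b{\left(E \right)} = \frac{4}{9}$
$c{\left(K \right)} = \sqrt{2 + K}$ ($c{\left(K \right)} = \sqrt{K + \left(1 + 1\right)} = \sqrt{K + 2} = \sqrt{2 + K}$)
$\frac{b{\left(-6 \right)} - 73}{180 + c{\left(-2 \right)}} = \frac{\frac{4}{9} - 73}{180 + \sqrt{2 - 2}} = - \frac{653}{9 \left(180 + \sqrt{0}\right)} = - \frac{653}{9 \left(180 + 0\right)} = - \frac{653}{9 \cdot 180} = \left(- \frac{653}{9}\right) \frac{1}{180} = - \frac{653}{1620}$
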